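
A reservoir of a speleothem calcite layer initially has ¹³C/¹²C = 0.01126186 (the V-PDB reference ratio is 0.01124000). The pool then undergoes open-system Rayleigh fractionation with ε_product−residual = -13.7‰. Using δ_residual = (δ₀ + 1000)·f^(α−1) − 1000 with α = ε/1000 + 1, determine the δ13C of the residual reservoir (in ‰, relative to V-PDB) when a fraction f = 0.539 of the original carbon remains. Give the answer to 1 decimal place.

δ₀ = (0.01126186/0.01124000 − 1)×1000 = (1.001945 − 1)×1000 = 1.945‰
α − 1 = ε/1000 = -0.0137
f^(α−1) = 0.539^(-0.0137) = 1.008503
δ_res = (1.945 + 1000) × 1.008503 − 1000 = 1010.464 − 1000 = 10.46‰

10.5‰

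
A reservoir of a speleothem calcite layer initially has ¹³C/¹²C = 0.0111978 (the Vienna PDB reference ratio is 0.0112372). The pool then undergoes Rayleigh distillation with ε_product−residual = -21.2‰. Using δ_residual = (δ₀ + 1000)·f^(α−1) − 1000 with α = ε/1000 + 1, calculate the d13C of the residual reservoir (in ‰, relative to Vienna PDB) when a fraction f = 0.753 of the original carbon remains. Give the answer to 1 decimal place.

δ₀ = (0.0111978/0.0112372 − 1)×1000 = (0.996494 − 1)×1000 = -3.506‰
α − 1 = ε/1000 = -0.0212
f^(α−1) = 0.753^(-0.0212) = 1.006032
δ_res = (-3.506 + 1000) × 1.006032 − 1000 = 1002.505 − 1000 = 2.50‰

2.5‰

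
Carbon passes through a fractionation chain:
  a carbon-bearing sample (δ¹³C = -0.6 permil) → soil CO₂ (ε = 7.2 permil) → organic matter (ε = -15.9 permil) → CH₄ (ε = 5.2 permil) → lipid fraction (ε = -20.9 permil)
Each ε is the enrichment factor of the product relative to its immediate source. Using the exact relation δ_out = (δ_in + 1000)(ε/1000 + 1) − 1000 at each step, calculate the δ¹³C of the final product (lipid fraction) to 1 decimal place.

-25.1 permil

step 1: δ = (-0.60 + 1000)·(7.2/1000 + 1) − 1000 = 6.60 permil
step 2: δ = (6.60 + 1000)·(-15.9/1000 + 1) − 1000 = -9.41 permil
step 3: δ = (-9.41 + 1000)·(5.2/1000 + 1) − 1000 = -4.26 permil
step 4: δ = (-4.26 + 1000)·(-20.9/1000 + 1) − 1000 = -25.07 permil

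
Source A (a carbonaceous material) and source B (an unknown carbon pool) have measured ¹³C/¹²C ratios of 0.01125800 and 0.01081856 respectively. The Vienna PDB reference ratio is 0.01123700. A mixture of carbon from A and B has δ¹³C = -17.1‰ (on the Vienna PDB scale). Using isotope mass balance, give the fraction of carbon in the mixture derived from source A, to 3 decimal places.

δ_A = (0.01125800/0.01123700 − 1)×1000 = (1.001869 − 1)×1000 = 1.869‰
δ_B = (0.01081856/0.01123700 − 1)×1000 = (0.962762 − 1)×1000 = -37.238‰
f_A = (δ_mix − δ_B)/(δ_A − δ_B) = (-17.1 − (-37.238))/(1.869 − (-37.238))
f_A = 20.138 / 39.107 = 0.5149

0.515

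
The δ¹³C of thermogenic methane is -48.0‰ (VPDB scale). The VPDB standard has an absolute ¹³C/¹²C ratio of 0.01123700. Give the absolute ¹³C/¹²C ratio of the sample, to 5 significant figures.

R_sample = R_standard × (δ¹³C/1000 + 1)
R_sample = 0.01123700 × (-48.0/1000 + 1) = 0.01123700 × 0.952000
R_sample = 0.0106976

0.010698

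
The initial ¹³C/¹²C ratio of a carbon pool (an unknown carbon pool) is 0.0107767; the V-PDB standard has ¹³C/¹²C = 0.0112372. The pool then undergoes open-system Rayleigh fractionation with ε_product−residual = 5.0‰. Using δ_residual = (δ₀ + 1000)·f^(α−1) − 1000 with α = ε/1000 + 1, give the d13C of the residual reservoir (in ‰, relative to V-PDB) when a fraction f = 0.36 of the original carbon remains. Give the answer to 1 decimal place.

-45.9‰

δ₀ = (0.0107767/0.0112372 − 1)×1000 = (0.959020 − 1)×1000 = -40.980‰
α − 1 = ε/1000 = 0.0050
f^(α−1) = 0.36^(0.0050) = 0.994905
δ_res = (-40.980 + 1000) × 0.994905 − 1000 = 954.134 − 1000 = -45.87‰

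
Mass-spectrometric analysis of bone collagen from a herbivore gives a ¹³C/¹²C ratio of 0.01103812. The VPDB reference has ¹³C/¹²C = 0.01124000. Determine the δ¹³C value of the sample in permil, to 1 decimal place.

δ¹³C = (R_sample / R_standard − 1) × 1000
R_sample / R_standard = 0.01103812 / 0.01124000 = 0.982039
δ¹³C = (0.982039 − 1) × 1000 = -17.96 permil

-18.0 permil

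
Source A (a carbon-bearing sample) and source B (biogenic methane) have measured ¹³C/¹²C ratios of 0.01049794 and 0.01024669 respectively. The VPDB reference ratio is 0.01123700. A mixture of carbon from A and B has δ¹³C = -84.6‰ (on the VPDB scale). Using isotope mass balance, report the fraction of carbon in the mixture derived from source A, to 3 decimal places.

δ_A = (0.01049794/0.01123700 − 1)×1000 = (0.934230 − 1)×1000 = -65.770‰
δ_B = (0.01024669/0.01123700 − 1)×1000 = (0.911871 − 1)×1000 = -88.129‰
f_A = (δ_mix − δ_B)/(δ_A − δ_B) = (-84.6 − (-88.129))/(-65.770 − (-88.129))
f_A = 3.529 / 22.359 = 0.1578

0.158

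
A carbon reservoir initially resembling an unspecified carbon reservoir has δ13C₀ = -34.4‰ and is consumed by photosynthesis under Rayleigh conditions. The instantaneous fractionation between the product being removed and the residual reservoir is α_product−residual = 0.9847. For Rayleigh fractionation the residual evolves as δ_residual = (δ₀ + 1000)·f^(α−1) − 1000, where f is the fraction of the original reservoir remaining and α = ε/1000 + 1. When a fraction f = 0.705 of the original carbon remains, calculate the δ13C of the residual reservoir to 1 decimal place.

-29.2‰

Rayleigh residual: δ_res = (δ₀ + 1000)·f^(α−1) − 1000
α − 1 = -0.01530
f^(α−1) = 0.705^(-0.01530) = 1.005363
δ_res = (-34.4 + 1000) × 1.005363 − 1000 = 970.778 − 1000 = -29.22‰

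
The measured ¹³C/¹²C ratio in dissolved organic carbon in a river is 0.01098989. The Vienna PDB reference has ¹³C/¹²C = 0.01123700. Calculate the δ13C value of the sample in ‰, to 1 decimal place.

δ13C = (R_sample / R_standard − 1) × 1000
R_sample / R_standard = 0.01098989 / 0.01123700 = 0.978009
δ13C = (0.978009 − 1) × 1000 = -21.99‰

-22.0‰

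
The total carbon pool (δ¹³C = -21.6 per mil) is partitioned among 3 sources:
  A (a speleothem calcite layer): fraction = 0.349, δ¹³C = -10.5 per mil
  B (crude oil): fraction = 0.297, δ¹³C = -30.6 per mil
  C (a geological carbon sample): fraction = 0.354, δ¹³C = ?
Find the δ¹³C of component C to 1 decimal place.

-25.0 per mil

Isotope mass balance: δ_bulk = Σ fᵢ·δᵢ.
-21.6 = 0.349×(-10.5) + 0.297×(-30.6) + 0.354×δ_C
0.354·δ_C = -21.6 − (-12.753) = -8.847
δ_C = -8.847 / 0.354 = -24.99 per mil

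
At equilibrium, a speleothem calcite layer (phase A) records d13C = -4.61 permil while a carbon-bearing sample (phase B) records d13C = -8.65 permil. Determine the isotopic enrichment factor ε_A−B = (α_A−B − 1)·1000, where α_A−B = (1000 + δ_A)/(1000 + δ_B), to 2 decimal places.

α_A−B = (1000 + -4.61) / (1000 + -8.65) = 995.39 / 991.35 = 1.004075
ε_A−B = (1.004075 − 1) × 1000 = 4.075 permil
(The approximation ε ≈ δ_A − δ_B would give 4.04 permil.)

4.08 permil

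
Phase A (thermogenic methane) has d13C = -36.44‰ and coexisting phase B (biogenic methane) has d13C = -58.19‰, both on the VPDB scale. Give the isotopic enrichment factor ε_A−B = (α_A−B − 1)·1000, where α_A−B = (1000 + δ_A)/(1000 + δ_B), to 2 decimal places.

α_A−B = (1000 + -36.44) / (1000 + -58.19) = 963.56 / 941.81 = 1.023094
ε_A−B = (1.023094 − 1) × 1000 = 23.094‰
(The approximation ε ≈ δ_A − δ_B would give 21.75‰.)

23.09‰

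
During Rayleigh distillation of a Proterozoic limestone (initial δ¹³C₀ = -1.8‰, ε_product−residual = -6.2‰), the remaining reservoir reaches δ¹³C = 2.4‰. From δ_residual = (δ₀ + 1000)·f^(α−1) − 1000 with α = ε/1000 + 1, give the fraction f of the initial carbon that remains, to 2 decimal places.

0.51

α − 1 = ε/1000 = -0.0062
(δ_res + 1000)/(δ₀ + 1000) = (2.4 + 1000)/(-1.8 + 1000) = 1002.4/998.2 = 1.004208
f = 1.004208^(1/-0.0062) = exp(ln(1.004208)/-0.0062) = exp(0.00420/-0.0062)
f = exp(-0.6772) = 0.5080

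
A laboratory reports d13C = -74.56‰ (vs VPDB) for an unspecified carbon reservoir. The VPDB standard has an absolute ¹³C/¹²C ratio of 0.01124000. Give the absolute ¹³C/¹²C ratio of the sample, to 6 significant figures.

0.0104019

R_sample = R_standard × (d13C/1000 + 1)
R_sample = 0.01124000 × (-74.56/1000 + 1) = 0.01124000 × 0.925440
R_sample = 0.0104019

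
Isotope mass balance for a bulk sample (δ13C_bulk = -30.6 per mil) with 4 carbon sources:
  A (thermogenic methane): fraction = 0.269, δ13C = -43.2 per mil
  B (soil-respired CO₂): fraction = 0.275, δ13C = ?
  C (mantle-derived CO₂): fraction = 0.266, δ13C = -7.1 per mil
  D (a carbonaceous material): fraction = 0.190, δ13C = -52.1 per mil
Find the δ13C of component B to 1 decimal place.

-26.2 per mil

Isotope mass balance: δ_bulk = Σ fᵢ·δᵢ.
-30.6 = 0.269×(-43.2) + 0.275×δ_B + 0.266×(-7.1) + 0.190×(-52.1)
0.275·δ_B = -30.6 − (-23.408) = -7.192
δ_B = -7.192 / 0.275 = -26.15 per mil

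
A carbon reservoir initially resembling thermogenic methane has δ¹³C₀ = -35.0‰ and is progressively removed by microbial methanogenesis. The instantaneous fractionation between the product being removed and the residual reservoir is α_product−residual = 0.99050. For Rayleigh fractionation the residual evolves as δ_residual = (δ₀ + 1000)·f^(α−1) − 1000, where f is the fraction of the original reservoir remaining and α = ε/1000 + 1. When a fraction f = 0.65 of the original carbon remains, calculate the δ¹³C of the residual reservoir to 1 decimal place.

Rayleigh residual: δ_res = (δ₀ + 1000)·f^(α−1) − 1000
α − 1 = -0.00950
f^(α−1) = 0.65^(-0.00950) = 1.004101
δ_res = (-35.0 + 1000) × 1.004101 − 1000 = 968.957 − 1000 = -31.04‰

-31.0‰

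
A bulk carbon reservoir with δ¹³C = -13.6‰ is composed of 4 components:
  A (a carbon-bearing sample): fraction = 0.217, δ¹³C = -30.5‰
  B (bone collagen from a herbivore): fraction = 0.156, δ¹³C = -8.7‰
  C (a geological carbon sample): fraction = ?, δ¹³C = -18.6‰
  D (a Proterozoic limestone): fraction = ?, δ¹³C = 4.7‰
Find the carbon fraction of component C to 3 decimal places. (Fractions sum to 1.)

Let f_C and f_D be the unknown fractions; fractions sum to 1 so f_C + f_D = 0.627.
Mass balance: Σ fᵢ·δᵢ = δ_bulk ⇒ f_C·(-18.6) + f_D·(4.7) = -13.6 − (-7.976) = -5.624
Substitute f_D = 0.627 − f_C:
f_C·(-18.6 − 4.7) = -5.624 − 0.627×(4.7) = -8.571
f_C = -8.571 / -23.3 = 0.3679

0.368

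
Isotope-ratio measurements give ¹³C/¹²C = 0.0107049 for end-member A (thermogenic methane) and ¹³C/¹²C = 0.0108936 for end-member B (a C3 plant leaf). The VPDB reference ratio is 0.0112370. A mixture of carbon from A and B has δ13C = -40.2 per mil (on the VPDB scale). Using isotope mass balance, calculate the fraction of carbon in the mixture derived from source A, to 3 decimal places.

δ_A = (0.0107049/0.0112370 − 1)×1000 = (0.952648 − 1)×1000 = -47.352 per mil
δ_B = (0.0108936/0.0112370 − 1)×1000 = (0.969440 − 1)×1000 = -30.560 per mil
f_A = (δ_mix − δ_B)/(δ_A − δ_B) = (-40.2 − (-30.560))/(-47.352 − (-30.560))
f_A = -9.640 / -16.793 = 0.5741

0.574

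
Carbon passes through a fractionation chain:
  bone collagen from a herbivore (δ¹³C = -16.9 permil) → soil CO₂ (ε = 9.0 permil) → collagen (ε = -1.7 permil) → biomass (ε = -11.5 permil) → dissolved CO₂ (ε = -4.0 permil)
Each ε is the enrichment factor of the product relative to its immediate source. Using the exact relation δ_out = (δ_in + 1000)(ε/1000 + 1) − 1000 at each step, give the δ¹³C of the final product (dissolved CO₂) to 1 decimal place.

step 1: δ = (-16.90 + 1000)·(9.0/1000 + 1) − 1000 = -8.05 permil
step 2: δ = (-8.05 + 1000)·(-1.7/1000 + 1) − 1000 = -9.74 permil
step 3: δ = (-9.74 + 1000)·(-11.5/1000 + 1) − 1000 = -21.13 permil
step 4: δ = (-21.13 + 1000)·(-4.0/1000 + 1) − 1000 = -25.04 permil

-25.0 permil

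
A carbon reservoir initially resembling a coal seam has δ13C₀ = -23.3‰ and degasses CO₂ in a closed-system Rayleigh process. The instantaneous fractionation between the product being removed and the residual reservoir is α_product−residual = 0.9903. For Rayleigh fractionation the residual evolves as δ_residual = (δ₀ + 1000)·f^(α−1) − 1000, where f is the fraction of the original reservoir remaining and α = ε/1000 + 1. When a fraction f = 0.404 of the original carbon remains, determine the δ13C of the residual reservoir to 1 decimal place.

-14.7‰

Rayleigh residual: δ_res = (δ₀ + 1000)·f^(α−1) − 1000
α − 1 = -0.00970
f^(α−1) = 0.404^(-0.00970) = 1.008830
δ_res = (-23.3 + 1000) × 1.008830 − 1000 = 985.325 − 1000 = -14.68‰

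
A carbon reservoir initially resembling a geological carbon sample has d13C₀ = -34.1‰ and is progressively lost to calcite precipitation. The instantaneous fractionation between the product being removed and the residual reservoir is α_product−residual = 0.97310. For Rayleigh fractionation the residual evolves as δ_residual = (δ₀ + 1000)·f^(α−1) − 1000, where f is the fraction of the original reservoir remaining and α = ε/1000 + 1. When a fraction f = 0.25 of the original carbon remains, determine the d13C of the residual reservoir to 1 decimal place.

Rayleigh residual: δ_res = (δ₀ + 1000)·f^(α−1) − 1000
α − 1 = -0.02690
f^(α−1) = 0.25^(-0.02690) = 1.037995
δ_res = (-34.1 + 1000) × 1.037995 − 1000 = 1002.600 − 1000 = 2.60‰

2.6‰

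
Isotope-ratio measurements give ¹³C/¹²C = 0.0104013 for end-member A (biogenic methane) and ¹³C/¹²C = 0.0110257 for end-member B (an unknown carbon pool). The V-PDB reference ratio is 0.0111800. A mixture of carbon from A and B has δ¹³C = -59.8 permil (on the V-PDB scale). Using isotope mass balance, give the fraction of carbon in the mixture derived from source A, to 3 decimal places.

δ_A = (0.0104013/0.0111800 − 1)×1000 = (0.930349 − 1)×1000 = -69.651 permil
δ_B = (0.0110257/0.0111800 − 1)×1000 = (0.986199 − 1)×1000 = -13.801 permil
f_A = (δ_mix − δ_B)/(δ_A − δ_B) = (-59.8 − (-13.801))/(-69.651 − (-13.801))
f_A = -45.999 / -55.850 = 0.8236

0.824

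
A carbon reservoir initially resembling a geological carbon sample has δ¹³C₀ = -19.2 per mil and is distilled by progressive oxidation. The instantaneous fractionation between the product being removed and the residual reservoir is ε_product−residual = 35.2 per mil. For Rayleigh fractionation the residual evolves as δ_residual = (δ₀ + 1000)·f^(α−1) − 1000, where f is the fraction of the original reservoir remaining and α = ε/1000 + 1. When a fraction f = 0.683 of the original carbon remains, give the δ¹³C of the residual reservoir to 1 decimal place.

Rayleigh residual: δ_res = (δ₀ + 1000)·f^(α−1) − 1000
α = ε/1000 + 1 = 1.03520, so α − 1 = 0.03520
f^(α−1) = 0.683^(0.03520) = 0.986669
δ_res = (-19.2 + 1000) × 0.986669 − 1000 = 967.725 − 1000 = -32.27 per mil

-32.3 per mil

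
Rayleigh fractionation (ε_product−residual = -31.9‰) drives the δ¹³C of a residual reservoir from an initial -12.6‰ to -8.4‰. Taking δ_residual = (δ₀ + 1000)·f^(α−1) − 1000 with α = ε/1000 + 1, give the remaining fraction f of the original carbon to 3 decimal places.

0.875

α − 1 = ε/1000 = -0.0319
(δ_res + 1000)/(δ₀ + 1000) = (-8.4 + 1000)/(-12.6 + 1000) = 991.6/987.4 = 1.004254
f = 1.004254^(1/-0.0319) = exp(ln(1.004254)/-0.0319) = exp(0.00424/-0.0319)
f = exp(-0.1331) = 0.8754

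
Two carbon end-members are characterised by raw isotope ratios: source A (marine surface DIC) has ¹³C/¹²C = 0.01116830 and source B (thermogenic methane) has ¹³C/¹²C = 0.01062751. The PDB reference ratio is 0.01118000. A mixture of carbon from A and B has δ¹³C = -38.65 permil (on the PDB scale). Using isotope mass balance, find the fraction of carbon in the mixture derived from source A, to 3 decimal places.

δ_A = (0.01116830/0.01118000 − 1)×1000 = (0.998953 − 1)×1000 = -1.047 permil
δ_B = (0.01062751/0.01118000 − 1)×1000 = (0.950582 − 1)×1000 = -49.418 permil
f_A = (δ_mix − δ_B)/(δ_A − δ_B) = (-38.65 − (-49.418))/(-1.047 − (-49.418))
f_A = 10.768 / 48.371 = 0.2226

0.223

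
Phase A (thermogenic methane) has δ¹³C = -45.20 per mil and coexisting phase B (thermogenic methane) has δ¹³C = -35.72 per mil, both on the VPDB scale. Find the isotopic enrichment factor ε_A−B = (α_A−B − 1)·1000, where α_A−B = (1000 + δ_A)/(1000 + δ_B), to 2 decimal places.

-9.83 per mil

α_A−B = (1000 + -45.20) / (1000 + -35.72) = 954.80 / 964.28 = 0.990169
ε_A−B = (0.990169 − 1) × 1000 = -9.831 per mil
(The approximation ε ≈ δ_A − δ_B would give -9.48 per mil.)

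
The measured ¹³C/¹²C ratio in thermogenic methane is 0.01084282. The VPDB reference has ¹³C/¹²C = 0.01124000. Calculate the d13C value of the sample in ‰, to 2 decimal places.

-35.34‰

d13C = (R_sample / R_standard − 1) × 1000
R_sample / R_standard = 0.01084282 / 0.01124000 = 0.964664
d13C = (0.964664 − 1) × 1000 = -35.336‰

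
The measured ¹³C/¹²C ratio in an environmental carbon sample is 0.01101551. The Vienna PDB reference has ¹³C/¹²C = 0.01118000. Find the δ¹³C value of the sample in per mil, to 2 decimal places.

-14.71 per mil

δ¹³C = (R_sample / R_standard − 1) × 1000
R_sample / R_standard = 0.01101551 / 0.01118000 = 0.985287
δ¹³C = (0.985287 − 1) × 1000 = -14.713 per mil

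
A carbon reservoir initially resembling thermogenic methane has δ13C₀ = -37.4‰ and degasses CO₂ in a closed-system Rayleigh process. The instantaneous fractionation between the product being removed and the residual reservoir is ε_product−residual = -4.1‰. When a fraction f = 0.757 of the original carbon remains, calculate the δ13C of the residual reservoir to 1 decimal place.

-36.3‰

Rayleigh residual: δ_res = (δ₀ + 1000)·f^(α−1) − 1000
α = ε/1000 + 1 = 0.99590, so α − 1 = -0.00410
f^(α−1) = 0.757^(-0.00410) = 1.001142
δ_res = (-37.4 + 1000) × 1.001142 − 1000 = 963.699 − 1000 = -36.30‰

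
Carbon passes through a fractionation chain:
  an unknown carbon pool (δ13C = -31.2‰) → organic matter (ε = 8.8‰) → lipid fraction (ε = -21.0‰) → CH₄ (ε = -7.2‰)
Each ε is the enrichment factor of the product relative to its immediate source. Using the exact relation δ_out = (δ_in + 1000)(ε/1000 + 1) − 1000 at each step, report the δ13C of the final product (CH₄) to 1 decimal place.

step 1: δ = (-31.20 + 1000)·(8.8/1000 + 1) − 1000 = -22.67‰
step 2: δ = (-22.67 + 1000)·(-21.0/1000 + 1) − 1000 = -43.20‰
step 3: δ = (-43.20 + 1000)·(-7.2/1000 + 1) − 1000 = -50.09‰

-50.1‰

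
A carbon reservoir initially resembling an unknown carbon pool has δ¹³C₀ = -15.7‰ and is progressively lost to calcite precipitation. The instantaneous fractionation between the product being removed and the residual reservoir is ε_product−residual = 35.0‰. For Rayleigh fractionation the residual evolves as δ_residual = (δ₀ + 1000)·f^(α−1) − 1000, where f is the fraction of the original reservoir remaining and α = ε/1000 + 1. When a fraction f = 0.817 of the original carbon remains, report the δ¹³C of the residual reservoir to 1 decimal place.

Rayleigh residual: δ_res = (δ₀ + 1000)·f^(α−1) − 1000
α = ε/1000 + 1 = 1.03500, so α − 1 = 0.03500
f^(α−1) = 0.817^(0.03500) = 0.992951
δ_res = (-15.7 + 1000) × 0.992951 − 1000 = 977.362 − 1000 = -22.64‰

-22.6‰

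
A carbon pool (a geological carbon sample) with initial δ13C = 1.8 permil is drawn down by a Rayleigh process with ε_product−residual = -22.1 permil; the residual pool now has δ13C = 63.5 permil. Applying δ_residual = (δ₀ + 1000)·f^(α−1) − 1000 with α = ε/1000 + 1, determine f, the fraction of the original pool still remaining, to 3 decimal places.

α − 1 = ε/1000 = -0.0221
(δ_res + 1000)/(δ₀ + 1000) = (63.5 + 1000)/(1.8 + 1000) = 1063.5/1001.8 = 1.061589
f = 1.061589^(1/-0.0221) = exp(ln(1.061589)/-0.0221) = exp(0.05977/-0.0221)
f = exp(-2.7044) = 0.0669

0.067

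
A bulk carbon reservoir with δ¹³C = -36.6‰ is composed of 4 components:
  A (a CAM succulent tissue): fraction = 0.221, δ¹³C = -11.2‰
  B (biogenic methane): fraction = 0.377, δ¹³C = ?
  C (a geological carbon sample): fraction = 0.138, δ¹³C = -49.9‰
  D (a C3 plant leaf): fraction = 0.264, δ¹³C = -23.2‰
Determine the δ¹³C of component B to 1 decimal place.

Isotope mass balance: δ_bulk = Σ fᵢ·δᵢ.
-36.6 = 0.221×(-11.2) + 0.377×δ_B + 0.138×(-49.9) + 0.264×(-23.2)
0.377·δ_B = -36.6 − (-15.486) = -21.114
δ_B = -21.114 / 0.377 = -56.00‰

-56.0‰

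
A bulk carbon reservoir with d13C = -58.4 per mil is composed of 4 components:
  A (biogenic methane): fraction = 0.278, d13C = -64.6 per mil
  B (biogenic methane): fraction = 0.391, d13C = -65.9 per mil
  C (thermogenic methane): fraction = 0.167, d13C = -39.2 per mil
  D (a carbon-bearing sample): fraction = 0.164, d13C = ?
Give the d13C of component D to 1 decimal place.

Isotope mass balance: δ_bulk = Σ fᵢ·δᵢ.
-58.4 = 0.278×(-64.6) + 0.391×(-65.9) + 0.167×(-39.2) + 0.164×δ_D
0.164·δ_D = -58.4 − (-50.272) = -8.128
δ_D = -8.128 / 0.164 = -49.56 per mil

-49.6 per mil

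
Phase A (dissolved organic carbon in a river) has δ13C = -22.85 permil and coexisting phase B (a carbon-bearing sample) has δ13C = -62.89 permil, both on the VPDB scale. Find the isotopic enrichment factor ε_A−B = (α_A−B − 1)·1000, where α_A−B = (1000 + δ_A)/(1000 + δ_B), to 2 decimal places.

α_A−B = (1000 + -22.85) / (1000 + -62.89) = 977.15 / 937.11 = 1.042727
ε_A−B = (1.042727 − 1) × 1000 = 42.727 permil
(The approximation ε ≈ δ_A − δ_B would give 40.04 permil.)

42.73 permil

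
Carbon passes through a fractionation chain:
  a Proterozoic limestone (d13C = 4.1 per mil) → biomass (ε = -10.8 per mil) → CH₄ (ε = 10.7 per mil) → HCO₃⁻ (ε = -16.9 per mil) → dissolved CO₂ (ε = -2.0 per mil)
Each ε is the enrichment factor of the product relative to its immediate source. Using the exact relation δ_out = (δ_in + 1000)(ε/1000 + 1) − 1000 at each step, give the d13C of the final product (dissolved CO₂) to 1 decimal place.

step 1: δ = (4.10 + 1000)·(-10.8/1000 + 1) − 1000 = -6.74 per mil
step 2: δ = (-6.74 + 1000)·(10.7/1000 + 1) − 1000 = 3.88 per mil
step 3: δ = (3.88 + 1000)·(-16.9/1000 + 1) − 1000 = -13.08 per mil
step 4: δ = (-13.08 + 1000)·(-2.0/1000 + 1) − 1000 = -15.06 per mil

-15.1 per mil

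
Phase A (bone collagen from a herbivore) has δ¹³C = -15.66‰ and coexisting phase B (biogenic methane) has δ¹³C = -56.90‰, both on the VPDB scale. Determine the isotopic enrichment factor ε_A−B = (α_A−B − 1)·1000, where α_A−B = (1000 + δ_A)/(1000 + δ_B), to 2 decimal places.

43.73‰

α_A−B = (1000 + -15.66) / (1000 + -56.90) = 984.34 / 943.10 = 1.043728
ε_A−B = (1.043728 − 1) × 1000 = 43.728‰
(The approximation ε ≈ δ_A − δ_B would give 41.24‰.)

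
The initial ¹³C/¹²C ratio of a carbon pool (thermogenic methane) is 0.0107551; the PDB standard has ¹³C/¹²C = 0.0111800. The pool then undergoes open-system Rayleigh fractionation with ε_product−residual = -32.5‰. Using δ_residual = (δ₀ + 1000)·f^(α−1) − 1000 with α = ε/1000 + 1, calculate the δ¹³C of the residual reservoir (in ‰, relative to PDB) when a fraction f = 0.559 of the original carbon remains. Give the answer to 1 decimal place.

δ₀ = (0.0107551/0.0111800 − 1)×1000 = (0.961995 − 1)×1000 = -38.005‰
α − 1 = ε/1000 = -0.0325
f^(α−1) = 0.559^(-0.0325) = 1.019082
δ_res = (-38.005 + 1000) × 1.019082 − 1000 = 980.351 − 1000 = -19.65‰

-19.6‰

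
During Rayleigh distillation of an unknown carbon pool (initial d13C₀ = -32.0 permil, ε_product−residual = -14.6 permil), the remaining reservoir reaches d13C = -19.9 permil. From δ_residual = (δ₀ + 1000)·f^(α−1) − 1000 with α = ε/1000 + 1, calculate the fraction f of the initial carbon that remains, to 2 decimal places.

α − 1 = ε/1000 = -0.0146
(δ_res + 1000)/(δ₀ + 1000) = (-19.9 + 1000)/(-32.0 + 1000) = 980.1/968.0 = 1.012500
f = 1.012500^(1/-0.0146) = exp(ln(1.012500)/-0.0146) = exp(0.01242/-0.0146)
f = exp(-0.8509) = 0.4270

0.43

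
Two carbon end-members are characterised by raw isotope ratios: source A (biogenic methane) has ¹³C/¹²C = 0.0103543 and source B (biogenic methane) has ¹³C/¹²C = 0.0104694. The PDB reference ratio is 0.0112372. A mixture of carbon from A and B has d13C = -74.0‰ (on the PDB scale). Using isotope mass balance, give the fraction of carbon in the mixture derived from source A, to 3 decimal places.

δ_A = (0.0103543/0.0112372 − 1)×1000 = (0.921431 − 1)×1000 = -78.569‰
δ_B = (0.0104694/0.0112372 − 1)×1000 = (0.931673 − 1)×1000 = -68.327‰
f_A = (δ_mix − δ_B)/(δ_A − δ_B) = (-74.0 − (-68.327))/(-78.569 − (-68.327))
f_A = -5.673 / -10.243 = 0.5539

0.554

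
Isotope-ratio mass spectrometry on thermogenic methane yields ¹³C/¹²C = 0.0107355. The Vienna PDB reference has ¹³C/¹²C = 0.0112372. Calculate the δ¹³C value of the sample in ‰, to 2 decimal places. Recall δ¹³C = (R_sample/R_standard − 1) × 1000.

-44.65‰

δ¹³C = (R_sample / R_standard − 1) × 1000
R_sample / R_standard = 0.0107355 / 0.0112372 = 0.955354
δ¹³C = (0.955354 − 1) × 1000 = -44.646‰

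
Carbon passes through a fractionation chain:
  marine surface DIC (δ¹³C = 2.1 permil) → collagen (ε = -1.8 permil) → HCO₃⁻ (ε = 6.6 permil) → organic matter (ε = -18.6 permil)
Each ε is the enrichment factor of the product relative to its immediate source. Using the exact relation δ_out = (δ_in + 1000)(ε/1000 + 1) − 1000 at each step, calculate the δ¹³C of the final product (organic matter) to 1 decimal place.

step 1: δ = (2.10 + 1000)·(-1.8/1000 + 1) − 1000 = 0.30 permil
step 2: δ = (0.30 + 1000)·(6.6/1000 + 1) − 1000 = 6.90 permil
step 3: δ = (6.90 + 1000)·(-18.6/1000 + 1) − 1000 = -11.83 permil

-11.8 permil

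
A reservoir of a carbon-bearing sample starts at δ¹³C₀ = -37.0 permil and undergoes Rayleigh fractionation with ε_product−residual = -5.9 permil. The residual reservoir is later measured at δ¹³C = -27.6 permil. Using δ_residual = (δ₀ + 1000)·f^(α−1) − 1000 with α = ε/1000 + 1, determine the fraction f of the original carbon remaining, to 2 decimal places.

0.19

α − 1 = ε/1000 = -0.0059
(δ_res + 1000)/(δ₀ + 1000) = (-27.6 + 1000)/(-37.0 + 1000) = 972.4/963.0 = 1.009761
f = 1.009761^(1/-0.0059) = exp(ln(1.009761)/-0.0059) = exp(0.00971/-0.0059)
f = exp(-1.6464) = 0.1927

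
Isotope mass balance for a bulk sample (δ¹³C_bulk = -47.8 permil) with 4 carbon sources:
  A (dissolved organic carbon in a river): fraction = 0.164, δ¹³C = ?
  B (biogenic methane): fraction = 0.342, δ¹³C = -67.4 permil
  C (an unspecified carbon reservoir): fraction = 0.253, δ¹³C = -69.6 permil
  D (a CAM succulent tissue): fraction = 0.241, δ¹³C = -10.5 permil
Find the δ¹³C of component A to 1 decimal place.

Isotope mass balance: δ_bulk = Σ fᵢ·δᵢ.
-47.8 = 0.164×δ_A + 0.342×(-67.4) + 0.253×(-69.6) + 0.241×(-10.5)
0.164·δ_A = -47.8 − (-43.190) = -4.610
δ_A = -4.610 / 0.164 = -28.11 permil

-28.1 permil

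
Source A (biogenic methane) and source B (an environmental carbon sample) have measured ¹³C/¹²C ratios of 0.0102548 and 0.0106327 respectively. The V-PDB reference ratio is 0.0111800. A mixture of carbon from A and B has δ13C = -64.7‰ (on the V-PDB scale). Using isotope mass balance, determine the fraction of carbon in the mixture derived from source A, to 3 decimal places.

δ_A = (0.0102548/0.0111800 − 1)×1000 = (0.917245 − 1)×1000 = -82.755‰
δ_B = (0.0106327/0.0111800 − 1)×1000 = (0.951047 − 1)×1000 = -48.953‰
f_A = (δ_mix − δ_B)/(δ_A − δ_B) = (-64.7 − (-48.953))/(-82.755 − (-48.953))
f_A = -15.747 / -33.801 = 0.4659

0.466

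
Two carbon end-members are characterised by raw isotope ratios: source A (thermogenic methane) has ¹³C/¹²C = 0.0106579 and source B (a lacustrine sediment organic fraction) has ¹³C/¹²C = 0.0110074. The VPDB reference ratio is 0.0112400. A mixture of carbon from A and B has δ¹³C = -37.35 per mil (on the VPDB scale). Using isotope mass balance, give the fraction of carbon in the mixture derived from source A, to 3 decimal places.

δ_A = (0.0106579/0.0112400 − 1)×1000 = (0.948212 − 1)×1000 = -51.788 per mil
δ_B = (0.0110074/0.0112400 − 1)×1000 = (0.979306 − 1)×1000 = -20.694 per mil
f_A = (δ_mix − δ_B)/(δ_A − δ_B) = (-37.35 − (-20.694))/(-51.788 − (-20.694))
f_A = -16.656 / -31.094 = 0.5357

0.536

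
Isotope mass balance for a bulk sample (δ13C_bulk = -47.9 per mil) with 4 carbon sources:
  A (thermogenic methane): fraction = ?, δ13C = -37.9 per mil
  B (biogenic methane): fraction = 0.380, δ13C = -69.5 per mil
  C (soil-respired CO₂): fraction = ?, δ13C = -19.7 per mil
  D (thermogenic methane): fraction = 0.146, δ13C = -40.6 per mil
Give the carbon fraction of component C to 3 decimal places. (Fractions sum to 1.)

Let f_C and f_A be the unknown fractions; fractions sum to 1 so f_C + f_A = 0.474.
Mass balance: Σ fᵢ·δᵢ = δ_bulk ⇒ f_C·(-19.7) + f_A·(-37.9) = -47.9 − (-32.338) = -15.562
Substitute f_A = 0.474 − f_C:
f_C·(-19.7 − -37.9) = -15.562 − 0.474×(-37.9) = 2.402
f_C = 2.402 / 18.2 = 0.1320

0.132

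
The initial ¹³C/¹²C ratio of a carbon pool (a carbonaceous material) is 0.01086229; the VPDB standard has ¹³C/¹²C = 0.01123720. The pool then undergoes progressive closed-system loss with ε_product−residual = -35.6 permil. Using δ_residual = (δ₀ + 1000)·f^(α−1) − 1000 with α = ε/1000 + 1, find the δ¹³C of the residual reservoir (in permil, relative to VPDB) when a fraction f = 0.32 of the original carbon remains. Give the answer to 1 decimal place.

6.7 permil

δ₀ = (0.01086229/0.01123720 − 1)×1000 = (0.966637 − 1)×1000 = -33.363 permil
α − 1 = ε/1000 = -0.0356
f^(α−1) = 0.32^(-0.0356) = 1.041398
δ_res = (-33.363 + 1000) × 1.041398 − 1000 = 1006.653 − 1000 = 6.65 permil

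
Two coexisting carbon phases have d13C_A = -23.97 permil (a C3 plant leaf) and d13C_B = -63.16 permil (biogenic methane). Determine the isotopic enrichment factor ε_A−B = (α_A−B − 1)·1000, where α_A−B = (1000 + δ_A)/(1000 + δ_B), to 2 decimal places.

α_A−B = (1000 + -23.97) / (1000 + -63.16) = 976.03 / 936.84 = 1.041832
ε_A−B = (1.041832 − 1) × 1000 = 41.832 permil
(The approximation ε ≈ δ_A − δ_B would give 39.19 permil.)

41.83 permil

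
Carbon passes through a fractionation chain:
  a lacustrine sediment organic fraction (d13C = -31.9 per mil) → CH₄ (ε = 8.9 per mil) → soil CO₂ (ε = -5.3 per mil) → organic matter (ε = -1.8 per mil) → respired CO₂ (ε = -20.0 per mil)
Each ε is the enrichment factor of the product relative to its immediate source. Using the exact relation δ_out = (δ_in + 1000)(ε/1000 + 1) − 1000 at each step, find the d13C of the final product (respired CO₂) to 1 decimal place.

-49.6 per mil

step 1: δ = (-31.90 + 1000)·(8.9/1000 + 1) − 1000 = -23.28 per mil
step 2: δ = (-23.28 + 1000)·(-5.3/1000 + 1) − 1000 = -28.46 per mil
step 3: δ = (-28.46 + 1000)·(-1.8/1000 + 1) − 1000 = -30.21 per mil
step 4: δ = (-30.21 + 1000)·(-20.0/1000 + 1) − 1000 = -49.61 per mil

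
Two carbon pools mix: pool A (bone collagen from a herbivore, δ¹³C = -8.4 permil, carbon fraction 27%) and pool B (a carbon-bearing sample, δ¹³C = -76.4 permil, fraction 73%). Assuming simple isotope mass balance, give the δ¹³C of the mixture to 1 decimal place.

δ_mix = f_A·δ_A + f_B·δ_B
δ_mix = 0.27 × (-8.4) + 0.73 × (-76.4)
δ_mix = -2.27 + -55.77 = -58.04 permil

-58.0 permil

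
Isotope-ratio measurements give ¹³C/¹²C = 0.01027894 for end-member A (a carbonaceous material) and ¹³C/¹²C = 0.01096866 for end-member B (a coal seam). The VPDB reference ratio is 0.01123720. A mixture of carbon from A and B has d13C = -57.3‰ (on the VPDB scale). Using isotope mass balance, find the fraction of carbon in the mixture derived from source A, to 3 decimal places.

0.544

δ_A = (0.01027894/0.01123720 − 1)×1000 = (0.914724 − 1)×1000 = -85.276‰
δ_B = (0.01096866/0.01123720 − 1)×1000 = (0.976103 − 1)×1000 = -23.897‰
f_A = (δ_mix − δ_B)/(δ_A − δ_B) = (-57.3 − (-23.897))/(-85.276 − (-23.897))
f_A = -33.403 / -61.378 = 0.5442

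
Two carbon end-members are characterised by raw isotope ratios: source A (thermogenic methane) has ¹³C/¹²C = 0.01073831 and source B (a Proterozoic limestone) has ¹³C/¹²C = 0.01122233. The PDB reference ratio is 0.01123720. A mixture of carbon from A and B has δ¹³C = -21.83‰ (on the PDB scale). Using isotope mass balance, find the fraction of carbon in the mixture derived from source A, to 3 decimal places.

δ_A = (0.01073831/0.01123720 − 1)×1000 = (0.955604 − 1)×1000 = -44.396‰
δ_B = (0.01122233/0.01123720 − 1)×1000 = (0.998677 − 1)×1000 = -1.323‰
f_A = (δ_mix − δ_B)/(δ_A − δ_B) = (-21.83 − (-1.323))/(-44.396 − (-1.323))
f_A = -20.507 / -43.073 = 0.4761

0.476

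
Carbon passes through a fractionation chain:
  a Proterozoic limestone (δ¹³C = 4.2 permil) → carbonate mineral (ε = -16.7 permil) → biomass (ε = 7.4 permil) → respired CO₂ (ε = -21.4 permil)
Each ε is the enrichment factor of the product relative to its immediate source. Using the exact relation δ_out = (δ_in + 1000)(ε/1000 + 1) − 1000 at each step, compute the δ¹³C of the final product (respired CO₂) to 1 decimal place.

-26.6 permil

step 1: δ = (4.20 + 1000)·(-16.7/1000 + 1) − 1000 = -12.57 permil
step 2: δ = (-12.57 + 1000)·(7.4/1000 + 1) − 1000 = -5.26 permil
step 3: δ = (-5.26 + 1000)·(-21.4/1000 + 1) − 1000 = -26.55 permil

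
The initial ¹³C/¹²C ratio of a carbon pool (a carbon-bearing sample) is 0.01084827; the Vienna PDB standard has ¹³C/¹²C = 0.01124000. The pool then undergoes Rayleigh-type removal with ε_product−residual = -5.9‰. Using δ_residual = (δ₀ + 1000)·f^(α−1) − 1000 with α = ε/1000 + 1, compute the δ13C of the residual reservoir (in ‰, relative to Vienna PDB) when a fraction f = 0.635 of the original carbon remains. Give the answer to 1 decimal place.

-32.3‰

δ₀ = (0.01084827/0.01124000 − 1)×1000 = (0.965149 − 1)×1000 = -34.851‰
α − 1 = ε/1000 = -0.0059
f^(α−1) = 0.635^(-0.0059) = 1.002683
δ_res = (-34.851 + 1000) × 1.002683 − 1000 = 967.738 − 1000 = -32.26‰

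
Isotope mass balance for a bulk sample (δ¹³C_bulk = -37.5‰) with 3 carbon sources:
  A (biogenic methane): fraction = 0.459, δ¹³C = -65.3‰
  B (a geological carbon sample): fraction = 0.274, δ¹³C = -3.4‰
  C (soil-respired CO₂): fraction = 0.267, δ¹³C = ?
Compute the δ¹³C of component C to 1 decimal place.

Isotope mass balance: δ_bulk = Σ fᵢ·δᵢ.
-37.5 = 0.459×(-65.3) + 0.274×(-3.4) + 0.267×δ_C
0.267·δ_C = -37.5 − (-30.904) = -6.596
δ_C = -6.596 / 0.267 = -24.70‰

-24.7‰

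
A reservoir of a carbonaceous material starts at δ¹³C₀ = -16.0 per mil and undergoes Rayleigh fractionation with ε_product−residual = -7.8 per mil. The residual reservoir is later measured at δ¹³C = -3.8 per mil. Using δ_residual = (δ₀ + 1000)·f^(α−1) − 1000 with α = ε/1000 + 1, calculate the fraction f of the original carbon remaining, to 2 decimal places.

0.21

α − 1 = ε/1000 = -0.0078
(δ_res + 1000)/(δ₀ + 1000) = (-3.8 + 1000)/(-16.0 + 1000) = 996.2/984.0 = 1.012398
f = 1.012398^(1/-0.0078) = exp(ln(1.012398)/-0.0078) = exp(0.01232/-0.0078)
f = exp(-1.5798) = 0.2060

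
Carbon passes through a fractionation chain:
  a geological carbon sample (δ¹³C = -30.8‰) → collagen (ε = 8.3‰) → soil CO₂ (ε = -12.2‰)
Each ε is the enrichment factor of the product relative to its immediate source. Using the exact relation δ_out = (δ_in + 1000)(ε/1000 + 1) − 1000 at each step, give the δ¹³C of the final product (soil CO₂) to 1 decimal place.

step 1: δ = (-30.80 + 1000)·(8.3/1000 + 1) − 1000 = -22.76‰
step 2: δ = (-22.76 + 1000)·(-12.2/1000 + 1) − 1000 = -34.68‰

-34.7‰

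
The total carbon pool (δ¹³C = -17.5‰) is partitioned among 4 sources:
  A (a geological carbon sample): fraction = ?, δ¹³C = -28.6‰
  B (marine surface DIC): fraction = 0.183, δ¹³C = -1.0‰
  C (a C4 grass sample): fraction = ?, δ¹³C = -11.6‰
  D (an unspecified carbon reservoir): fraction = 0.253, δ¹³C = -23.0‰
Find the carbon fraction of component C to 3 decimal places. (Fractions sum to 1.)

Let f_C and f_A be the unknown fractions; fractions sum to 1 so f_C + f_A = 0.564.
Mass balance: Σ fᵢ·δᵢ = δ_bulk ⇒ f_C·(-11.6) + f_A·(-28.6) = -17.5 − (-6.002) = -11.498
Substitute f_A = 0.564 − f_C:
f_C·(-11.6 − -28.6) = -11.498 − 0.564×(-28.6) = 4.632
f_C = 4.632 / 17.0 = 0.2725

0.272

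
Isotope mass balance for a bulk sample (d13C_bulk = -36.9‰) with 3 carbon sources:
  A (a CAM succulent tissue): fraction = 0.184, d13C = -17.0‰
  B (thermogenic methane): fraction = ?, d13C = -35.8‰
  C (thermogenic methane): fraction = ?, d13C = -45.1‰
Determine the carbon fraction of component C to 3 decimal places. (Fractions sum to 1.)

Let f_C and f_B be the unknown fractions; fractions sum to 1 so f_C + f_B = 0.816.
Mass balance: Σ fᵢ·δᵢ = δ_bulk ⇒ f_C·(-45.1) + f_B·(-35.8) = -36.9 − (-3.128) = -33.772
Substitute f_B = 0.816 − f_C:
f_C·(-45.1 − -35.8) = -33.772 − 0.816×(-35.8) = -4.559
f_C = -4.559 / -9.3 = 0.4902

0.490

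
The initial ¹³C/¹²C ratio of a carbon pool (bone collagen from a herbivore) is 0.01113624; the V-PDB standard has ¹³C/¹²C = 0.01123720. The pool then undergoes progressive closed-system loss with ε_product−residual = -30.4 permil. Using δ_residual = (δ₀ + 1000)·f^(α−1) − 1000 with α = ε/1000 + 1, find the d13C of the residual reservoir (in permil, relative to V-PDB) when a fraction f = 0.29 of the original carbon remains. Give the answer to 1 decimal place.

δ₀ = (0.01113624/0.01123720 − 1)×1000 = (0.991016 − 1)×1000 = -8.984 permil
α − 1 = ε/1000 = -0.0304
f^(α−1) = 0.29^(-0.0304) = 1.038348
δ_res = (-8.984 + 1000) × 1.038348 − 1000 = 1029.019 − 1000 = 29.02 permil

29.0 permil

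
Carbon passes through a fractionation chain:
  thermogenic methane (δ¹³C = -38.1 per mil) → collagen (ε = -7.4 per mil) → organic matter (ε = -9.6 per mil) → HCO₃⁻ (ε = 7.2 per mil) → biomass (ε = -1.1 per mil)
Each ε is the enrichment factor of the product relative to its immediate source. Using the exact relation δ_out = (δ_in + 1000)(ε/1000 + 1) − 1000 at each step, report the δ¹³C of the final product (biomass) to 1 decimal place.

step 1: δ = (-38.10 + 1000)·(-7.4/1000 + 1) − 1000 = -45.22 per mil
step 2: δ = (-45.22 + 1000)·(-9.6/1000 + 1) − 1000 = -54.38 per mil
step 3: δ = (-54.38 + 1000)·(7.2/1000 + 1) − 1000 = -47.58 per mil
step 4: δ = (-47.58 + 1000)·(-1.1/1000 + 1) − 1000 = -48.62 per mil

-48.6 per mil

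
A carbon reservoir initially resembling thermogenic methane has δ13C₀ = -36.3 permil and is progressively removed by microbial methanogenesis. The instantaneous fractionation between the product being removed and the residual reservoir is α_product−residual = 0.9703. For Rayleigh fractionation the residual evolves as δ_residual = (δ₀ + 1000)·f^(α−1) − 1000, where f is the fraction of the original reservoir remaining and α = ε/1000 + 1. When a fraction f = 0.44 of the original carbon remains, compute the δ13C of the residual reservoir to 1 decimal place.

-12.5 permil

Rayleigh residual: δ_res = (δ₀ + 1000)·f^(α−1) − 1000
α − 1 = -0.02970
f^(α−1) = 0.44^(-0.02970) = 1.024683
δ_res = (-36.3 + 1000) × 1.024683 − 1000 = 987.487 − 1000 = -12.51 permil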